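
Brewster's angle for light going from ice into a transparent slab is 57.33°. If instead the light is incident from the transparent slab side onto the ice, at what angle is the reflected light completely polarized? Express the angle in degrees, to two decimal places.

Reversing the direction swaps n₁ and n₂, so tan θ_B' = 1/tan θ_B and θ_B' = 90° − θ_B.
Hence θ_B' = 90° − 57.33° = 32.67°.

θ_B' ≈ 32.67°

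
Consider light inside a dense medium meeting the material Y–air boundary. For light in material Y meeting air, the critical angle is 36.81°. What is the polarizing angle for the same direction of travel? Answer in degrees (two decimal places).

θ_B ≈ 30.93°

At the critical angle sin θ_c = n₂/n₁, giving n₂/n₁ = sin 36.81° = 0.5992.
Then tan θ_B = n₂/n₁ = 0.5992, so θ_B = arctan 0.5992 = 30.93°.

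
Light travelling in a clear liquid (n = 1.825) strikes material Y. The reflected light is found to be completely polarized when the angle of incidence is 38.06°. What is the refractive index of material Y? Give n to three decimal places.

n ≈ 1.429

Full polarization of the reflected beam means tan θ_B = n₂/n₁, where n₁ is the incident medium (a clear liquid).
n₂ = n₁ tan θ_B = 1.825 × tan 38.06° = 1.429.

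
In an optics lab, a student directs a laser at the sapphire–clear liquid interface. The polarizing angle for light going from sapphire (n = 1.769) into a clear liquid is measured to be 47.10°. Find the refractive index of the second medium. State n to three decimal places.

n ≈ 1.904

Full polarization of the reflected beam means tan θ_B = n₂/n₁, where n₁ is the incident medium (sapphire).
n₂ = n₁ tan θ_B = 1.769 × tan 47.10° = 1.904.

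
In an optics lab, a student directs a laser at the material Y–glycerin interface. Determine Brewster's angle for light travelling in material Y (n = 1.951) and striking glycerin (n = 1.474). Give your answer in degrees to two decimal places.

θ_B ≈ 37.07°

tan θ_B = n₂/n₁ = 1.474/1.951 = 0.7555.
So θ_B = arctan 0.7555 = 37.07°.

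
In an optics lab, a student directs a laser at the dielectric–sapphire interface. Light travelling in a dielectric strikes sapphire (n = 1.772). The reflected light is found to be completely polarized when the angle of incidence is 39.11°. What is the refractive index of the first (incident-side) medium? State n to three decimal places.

n ≈ 2.180

At Brewster's angle, tan θ_B = n₂/n₁ with n₁ on the incident side (a dielectric) and n₂ on the transmitted side (sapphire).
n₁ = n₂ / tan θ_B = 1.772 / tan 39.11° = 2.180.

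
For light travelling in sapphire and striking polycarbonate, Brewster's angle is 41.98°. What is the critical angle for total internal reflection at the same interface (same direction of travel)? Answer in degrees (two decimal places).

θ_c ≈ 64.13°

n₂/n₁ = tan 41.98° = 0.8998; the critical angle satisfies sin θ_c = n₂/n₁.
θ_c = arcsin(0.8998) = 64.13°.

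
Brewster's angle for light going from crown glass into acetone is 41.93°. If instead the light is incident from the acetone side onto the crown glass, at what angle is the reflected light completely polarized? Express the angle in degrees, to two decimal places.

θ_B' ≈ 48.07°

The two Brewster angles are complementary: θ_B' = 90° − θ_B = 90° − 41.93° = 48.07°.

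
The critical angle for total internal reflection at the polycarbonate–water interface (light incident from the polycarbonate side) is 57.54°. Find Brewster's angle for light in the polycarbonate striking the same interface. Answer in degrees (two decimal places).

sin θ_c = n₂/n₁, so n₂/n₁ = sin 57.54° = 0.8438.
Brewster: tan θ_B = n₂/n₁ = 0.8438.
θ_B = arctan(0.8438) = 40.16°.

θ_B ≈ 40.16°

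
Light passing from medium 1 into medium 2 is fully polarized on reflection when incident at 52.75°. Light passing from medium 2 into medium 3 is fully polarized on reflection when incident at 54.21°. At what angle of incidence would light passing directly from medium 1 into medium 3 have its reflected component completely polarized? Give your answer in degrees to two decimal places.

θ_B ≈ 61.27°

n₂/n₁ = tan 52.75° = 1.3151 and n₃/n₂ = tan 54.21° = 1.3870.
So n₃/n₁ = (n₂/n₁)(n₃/n₂) = 1.3151 × 1.3870 = 1.8241.
θ_B(1→3) = arctan(1.8241) = 61.27°.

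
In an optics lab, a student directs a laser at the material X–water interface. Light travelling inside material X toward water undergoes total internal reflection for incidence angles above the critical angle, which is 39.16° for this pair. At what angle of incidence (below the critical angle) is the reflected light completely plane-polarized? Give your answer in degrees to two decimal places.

sin θ_c = n₂/n₁, so n₂/n₁ = sin 39.16° = 0.6315.
Brewster: tan θ_B = n₂/n₁ = 0.6315.
θ_B = arctan(0.6315) = 32.27°.

θ_B ≈ 32.27°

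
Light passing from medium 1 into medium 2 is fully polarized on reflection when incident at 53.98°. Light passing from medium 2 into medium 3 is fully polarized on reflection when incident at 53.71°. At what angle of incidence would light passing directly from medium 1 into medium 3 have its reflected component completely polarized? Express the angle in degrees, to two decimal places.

Each Brewster angle gives a ratio: n₂/n₁ = tan 53.98° = 1.3754, n₃/n₂ = tan 53.71° = 1.3618.
n₃/n₁ = 1.8730. Then tan θ_B(1→3) = n₃/n₁, so θ_B(1→3) = arctan(1.8730) = 61.90°.

θ_B ≈ 61.90°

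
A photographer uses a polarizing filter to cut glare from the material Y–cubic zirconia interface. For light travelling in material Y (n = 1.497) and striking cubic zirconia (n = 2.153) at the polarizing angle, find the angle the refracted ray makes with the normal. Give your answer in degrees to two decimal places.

First find Brewster's angle: tan θ_B = 2.153/1.497 = 1.4382, giving θ_B = 55.19°.
At Brewster's angle the reflected and refracted rays are perpendicular, so θ_t = 90° − θ_B = 90° − 55.19° = 34.81°.

θ_t ≈ 34.81°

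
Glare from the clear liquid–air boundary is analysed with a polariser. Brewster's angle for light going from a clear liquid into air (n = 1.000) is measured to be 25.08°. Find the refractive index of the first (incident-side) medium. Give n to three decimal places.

n ≈ 2.137

At Brewster's angle, tan θ_B = n₂/n₁ with n₁ on the incident side (a clear liquid) and n₂ on the transmitted side (air).
n₁ = n₂ / tan θ_B = 1.000 / tan 25.08° = 2.137.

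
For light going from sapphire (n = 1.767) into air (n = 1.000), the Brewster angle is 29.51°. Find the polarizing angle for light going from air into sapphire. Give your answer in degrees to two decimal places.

θ_B' ≈ 60.49°

The two Brewster angles are complementary: θ_B' = 90° − θ_B = 90° − 29.51° = 60.49°.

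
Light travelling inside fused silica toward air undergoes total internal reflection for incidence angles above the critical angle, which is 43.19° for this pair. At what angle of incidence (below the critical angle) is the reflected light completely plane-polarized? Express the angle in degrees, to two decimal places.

At the critical angle sin θ_c = n₂/n₁, giving n₂/n₁ = sin 43.19° = 0.6844.
Then tan θ_B = n₂/n₁ = 0.6844, so θ_B = arctan 0.6844 = 34.39°.

θ_B ≈ 34.39°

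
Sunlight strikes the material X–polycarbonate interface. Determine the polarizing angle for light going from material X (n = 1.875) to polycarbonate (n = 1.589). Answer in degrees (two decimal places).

θ_B ≈ 40.28°

At Brewster's angle the reflected and refracted rays are perpendicular, which with Snell's law gives tan θ_B = n₂/n₁.
Brewster's condition: tan θ_B = n₂/n₁ = 1.589/1.875 = 0.8475. Taking the arctangent, θ_B = 40.28°.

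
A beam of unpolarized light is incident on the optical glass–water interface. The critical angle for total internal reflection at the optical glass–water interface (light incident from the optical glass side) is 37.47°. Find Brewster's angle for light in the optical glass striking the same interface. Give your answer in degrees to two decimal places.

θ_B ≈ 31.31°

n₂/n₁ = sin θ_c = sin 37.47° = 0.6083.
tan θ_B equals the same ratio, so θ_B = arctan(0.6083) = 31.31°.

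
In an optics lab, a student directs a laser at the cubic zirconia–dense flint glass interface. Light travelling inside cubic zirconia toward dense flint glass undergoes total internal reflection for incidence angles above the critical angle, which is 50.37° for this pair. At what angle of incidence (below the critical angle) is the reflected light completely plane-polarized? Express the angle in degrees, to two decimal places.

θ_B ≈ 37.60°

n₂/n₁ = sin θ_c = sin 50.37° = 0.7702.
tan θ_B equals the same ratio, so θ_B = arctan(0.7702) = 37.60°.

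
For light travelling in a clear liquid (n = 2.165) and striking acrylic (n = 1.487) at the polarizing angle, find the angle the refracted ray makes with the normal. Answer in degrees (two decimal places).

θ_t ≈ 55.52°

θ_B = arctan(n₂/n₁) = arctan(1.487/2.165) = 34.48°.
Since θ_B + θ_t = 90° at Brewster incidence, θ_t = 90° − 34.48° = 55.52°.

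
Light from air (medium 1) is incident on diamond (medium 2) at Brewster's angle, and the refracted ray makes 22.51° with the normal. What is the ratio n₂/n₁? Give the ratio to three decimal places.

n₂/n₁ ≈ 2.413

At Brewster incidence θ_B = 90° − θ_t = 90° − 22.51° = 67.49°.
tan θ_B = n₂/n₁, so n₂/n₁ = tan 67.49° = 2.413.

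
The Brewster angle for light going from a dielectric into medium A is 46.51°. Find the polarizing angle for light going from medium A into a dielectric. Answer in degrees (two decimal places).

θ_B' ≈ 43.49°

tan θ_B' = n₁/n₂ = 1/tan θ_B, so θ_B' = 90° − θ_B.
θ_B' = 90° − 46.51° = 43.49°.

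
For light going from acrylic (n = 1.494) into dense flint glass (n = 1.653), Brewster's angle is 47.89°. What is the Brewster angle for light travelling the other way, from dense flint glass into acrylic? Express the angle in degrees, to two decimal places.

θ_B' ≈ 42.11°

tan θ_B' = n₁/n₂ = 1/tan θ_B, so θ_B' = 90° − θ_B.
θ_B' = 90° − 47.89° = 42.11°.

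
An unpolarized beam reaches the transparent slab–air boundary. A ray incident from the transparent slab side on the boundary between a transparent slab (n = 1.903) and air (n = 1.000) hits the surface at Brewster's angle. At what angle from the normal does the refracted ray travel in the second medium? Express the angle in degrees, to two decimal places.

tan θ_B = n₂/n₁ = 1.000/1.903 = 0.5255, so θ_B = 27.72°.
The refracted ray is perpendicular to the reflected ray, so θ_t = 90° − θ_B = 62.28°.

θ_t ≈ 62.28°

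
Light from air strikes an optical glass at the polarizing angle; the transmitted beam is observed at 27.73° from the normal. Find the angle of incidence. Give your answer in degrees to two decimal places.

θ_B ≈ 62.27°

At Brewster's angle the reflected and refracted rays are perpendicular, so θ_B + θ_t = 90°.
θ_B = 90° − 27.73° = 62.27°.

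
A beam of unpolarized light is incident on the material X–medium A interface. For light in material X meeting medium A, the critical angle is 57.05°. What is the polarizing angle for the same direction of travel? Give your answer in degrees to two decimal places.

θ_B ≈ 40.00°

sin θ_c = n₂/n₁, so n₂/n₁ = sin 57.05° = 0.8391.
Brewster: tan θ_B = n₂/n₁ = 0.8391.
θ_B = arctan(0.8391) = 40.00°.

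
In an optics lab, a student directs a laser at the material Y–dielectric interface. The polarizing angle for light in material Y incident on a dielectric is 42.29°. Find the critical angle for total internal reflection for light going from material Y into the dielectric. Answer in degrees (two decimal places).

n₂/n₁ = tan 42.29° = 0.9096; the critical angle satisfies sin θ_c = n₂/n₁.
θ_c = arcsin(0.9096) = 65.45°.

θ_c ≈ 65.45°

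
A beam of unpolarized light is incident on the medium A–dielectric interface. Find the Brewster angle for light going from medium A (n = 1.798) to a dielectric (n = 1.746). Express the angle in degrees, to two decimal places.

Brewster's condition: tan θ_B = n₂/n₁ = 1.746/1.798 = 0.9711.
θ_B = arctan(0.9711) = 44.16°.

θ_B ≈ 44.16°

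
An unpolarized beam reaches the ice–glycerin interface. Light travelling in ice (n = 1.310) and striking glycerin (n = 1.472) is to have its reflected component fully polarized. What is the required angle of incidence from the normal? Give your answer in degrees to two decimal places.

tan θ_B = n₂/n₁ = 1.472/1.310 = 1.1237. Taking the arctangent, θ_B = 48.33°.

θ_B ≈ 48.33°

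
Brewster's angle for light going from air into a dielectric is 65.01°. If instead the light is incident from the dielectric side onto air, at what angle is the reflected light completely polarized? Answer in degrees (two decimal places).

The two Brewster angles are complementary: θ_B' = 90° − θ_B = 90° − 65.01° = 24.99°.

θ_B' ≈ 24.99°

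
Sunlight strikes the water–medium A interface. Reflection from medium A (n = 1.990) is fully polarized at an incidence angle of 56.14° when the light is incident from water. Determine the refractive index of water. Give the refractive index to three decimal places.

n ≈ 1.335

Brewster's law: tan θ_B = n₂/n₁ (light incident in water, refracted into medium A).
n₁ = n₂ / tan θ_B = 1.990 / tan 56.14° = 1.335.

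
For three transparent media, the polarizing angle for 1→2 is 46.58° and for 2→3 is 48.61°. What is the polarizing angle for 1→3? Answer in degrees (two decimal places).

θ_B ≈ 50.17°

tan θ_B(1→2) = n₂/n₁ = tan 46.58° = 1.0567.
tan θ_B(2→3) = n₃/n₂ = tan 48.61° = 1.1347.
Multiplying, n₃/n₁ = 1.0567 × 1.1347 = 1.1990, and θ_B(1→3) = arctan 1.1990 = 50.17°.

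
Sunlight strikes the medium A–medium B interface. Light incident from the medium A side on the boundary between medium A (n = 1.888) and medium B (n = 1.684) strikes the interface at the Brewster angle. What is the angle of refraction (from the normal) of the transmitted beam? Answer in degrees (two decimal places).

θ_t ≈ 48.27°

tan θ_B = n₂/n₁ = 1.684/1.888 = 0.8919, so θ_B = 41.73°.
Since θ_B + θ_t = 90° at Brewster incidence, θ_t = 90° − 41.73° = 48.27°.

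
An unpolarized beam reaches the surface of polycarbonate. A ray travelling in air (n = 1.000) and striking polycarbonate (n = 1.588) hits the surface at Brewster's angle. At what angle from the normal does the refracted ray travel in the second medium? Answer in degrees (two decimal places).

θ_t ≈ 32.20°

tan θ_B = n₂/n₁ = 1.588/1.000 = 1.5880, so θ_B = 57.80°.
Since θ_B + θ_t = 90° at Brewster incidence, θ_t = 90° − 57.80° = 32.20°.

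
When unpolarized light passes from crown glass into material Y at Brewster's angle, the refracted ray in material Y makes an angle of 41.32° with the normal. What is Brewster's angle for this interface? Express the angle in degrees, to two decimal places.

θ_B ≈ 48.68°

Since the reflected and refracted rays are at right angles at the polarizing angle, θ_B + θ_t = 90°.
θ_B = 90° − 41.32° = 48.68°.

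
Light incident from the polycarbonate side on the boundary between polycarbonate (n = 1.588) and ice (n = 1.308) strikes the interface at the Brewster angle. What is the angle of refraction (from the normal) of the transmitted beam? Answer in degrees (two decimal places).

θ_t ≈ 50.52°

First find Brewster's angle: tan θ_B = 1.308/1.588 = 0.8237, giving θ_B = 39.48°.
Since θ_B + θ_t = 90° at Brewster incidence, θ_t = 90° − 39.48° = 50.52°.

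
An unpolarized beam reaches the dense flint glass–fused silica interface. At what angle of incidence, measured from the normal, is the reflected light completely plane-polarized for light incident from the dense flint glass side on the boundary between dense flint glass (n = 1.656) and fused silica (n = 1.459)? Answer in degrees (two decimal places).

θ_B ≈ 41.38°

Brewster's condition: tan θ_B = n₂/n₁ = 1.459/1.656 = 0.8810.
θ_B = arctan(0.8810) = 41.38°.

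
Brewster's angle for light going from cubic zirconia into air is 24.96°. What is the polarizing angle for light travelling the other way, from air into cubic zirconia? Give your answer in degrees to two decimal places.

θ_B' ≈ 65.04°

tan θ_B' = n₁/n₂ = 1/tan θ_B, so θ_B' = 90° − θ_B.
θ_B' = 90° − 24.96° = 65.04°.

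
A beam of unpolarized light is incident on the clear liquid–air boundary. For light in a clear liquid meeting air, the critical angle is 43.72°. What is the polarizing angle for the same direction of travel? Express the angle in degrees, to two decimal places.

n₂/n₁ = sin θ_c = sin 43.72° = 0.6911.
tan θ_B equals the same ratio, so θ_B = arctan(0.6911) = 34.65°.

θ_B ≈ 34.65°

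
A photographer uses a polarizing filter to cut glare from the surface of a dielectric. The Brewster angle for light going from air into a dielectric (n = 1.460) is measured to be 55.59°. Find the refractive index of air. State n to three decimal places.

Full polarization of the reflected beam means tan θ_B = n₂/n₁, where n₁ is the incident medium (air).
n₁ = n₂ / tan θ_B = 1.460 / tan 55.59° = 1.000.

n ≈ 1.000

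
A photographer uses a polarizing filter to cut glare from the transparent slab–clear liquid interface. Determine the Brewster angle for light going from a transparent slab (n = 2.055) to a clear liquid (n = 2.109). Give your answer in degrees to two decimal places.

θ_B ≈ 45.74°

tan θ_B = n₂/n₁ = 2.109/2.055 = 1.0263.
So θ_B = arctan 1.0263 = 45.74°.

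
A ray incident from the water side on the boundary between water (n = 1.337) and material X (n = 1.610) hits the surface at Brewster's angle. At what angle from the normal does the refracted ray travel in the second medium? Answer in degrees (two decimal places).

θ_B = arctan(n₂/n₁) = arctan(1.610/1.337) = 50.29°.
The refracted ray is perpendicular to the reflected ray, so θ_t = 90° − θ_B = 39.71°.

θ_t ≈ 39.71°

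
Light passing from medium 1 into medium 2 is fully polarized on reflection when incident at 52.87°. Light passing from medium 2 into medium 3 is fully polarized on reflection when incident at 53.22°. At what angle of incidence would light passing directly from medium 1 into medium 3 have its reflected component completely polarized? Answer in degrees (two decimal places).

θ_B ≈ 60.49°

tan θ_B(1→2) = n₂/n₁ = tan 52.87° = 1.3208.
tan θ_B(2→3) = n₃/n₂ = tan 53.22° = 1.3377.
Multiplying, n₃/n₁ = 1.3208 × 1.3377 = 1.7668, and θ_B(1→3) = arctan 1.7668 = 60.49°.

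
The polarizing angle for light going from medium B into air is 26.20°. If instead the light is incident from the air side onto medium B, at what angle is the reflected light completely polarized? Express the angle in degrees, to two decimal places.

The two Brewster angles are complementary: θ_B' = 90° − θ_B = 90° − 26.20° = 63.80°.

θ_B' ≈ 63.80°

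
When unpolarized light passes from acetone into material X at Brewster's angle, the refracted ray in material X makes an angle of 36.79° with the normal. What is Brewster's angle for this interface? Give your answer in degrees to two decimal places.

Brewster's condition makes the reflected and refracted beams perpendicular: θ_B + θ_t = 90°.
θ_B = 90° − 36.79° = 53.21°.

θ_B ≈ 53.21°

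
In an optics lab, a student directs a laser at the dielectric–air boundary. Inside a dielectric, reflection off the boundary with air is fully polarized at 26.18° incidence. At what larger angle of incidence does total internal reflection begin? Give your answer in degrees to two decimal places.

θ_c ≈ 29.45°

tan θ_B = n₂/n₁ = tan 26.18° = 0.4916.
Total internal reflection: sin θ_c = n₂/n₁ = 0.4916.
θ_c = arcsin(0.4916) = 29.45°.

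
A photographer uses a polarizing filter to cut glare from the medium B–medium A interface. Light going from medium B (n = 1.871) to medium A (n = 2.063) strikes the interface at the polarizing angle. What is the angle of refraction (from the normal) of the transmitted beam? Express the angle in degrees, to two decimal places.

θ_t ≈ 42.21°

First find Brewster's angle: tan θ_B = 2.063/1.871 = 1.1026, giving θ_B = 47.79°.
Since θ_B + θ_t = 90° at Brewster incidence, θ_t = 90° − 47.79° = 42.21°.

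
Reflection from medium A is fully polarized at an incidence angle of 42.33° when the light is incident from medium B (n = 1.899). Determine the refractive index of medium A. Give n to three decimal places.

n ≈ 1.730

Brewster's law: tan θ_B = n₂/n₁ (light incident in medium B, refracted into medium A).
n₂ = n₁ tan θ_B = 1.899 × tan 42.33° = 1.730.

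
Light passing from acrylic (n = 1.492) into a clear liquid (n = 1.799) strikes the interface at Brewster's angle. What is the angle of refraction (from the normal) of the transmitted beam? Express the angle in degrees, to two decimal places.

First find Brewster's angle: tan θ_B = 1.799/1.492 = 1.2058, giving θ_B = 50.33°.
Since θ_B + θ_t = 90° at Brewster incidence, θ_t = 90° − 50.33° = 39.67°.

θ_t ≈ 39.67°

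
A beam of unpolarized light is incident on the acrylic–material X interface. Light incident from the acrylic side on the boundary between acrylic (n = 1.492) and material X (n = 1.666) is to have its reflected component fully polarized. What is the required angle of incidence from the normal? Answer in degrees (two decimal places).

Here n₂/n₁ = 1.666/1.492 = 1.1166, and Brewster's law gives tan θ_B = n₂/n₁.
So θ_B = arctan 1.1166 = 48.15°.

θ_B ≈ 48.15°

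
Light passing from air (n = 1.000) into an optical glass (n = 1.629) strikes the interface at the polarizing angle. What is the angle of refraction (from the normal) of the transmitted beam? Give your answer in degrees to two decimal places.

tan θ_B = n₂/n₁ = 1.629/1.000 = 1.6290, so θ_B = 58.46°.
The refracted ray is perpendicular to the reflected ray, so θ_t = 90° − θ_B = 31.54°.

θ_t ≈ 31.54°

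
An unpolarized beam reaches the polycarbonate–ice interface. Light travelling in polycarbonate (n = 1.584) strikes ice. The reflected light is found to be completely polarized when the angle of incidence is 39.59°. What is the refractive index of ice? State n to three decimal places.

At the polarizing angle, tan θ_B = n₂/n₁ with n₁ on the incident side (polycarbonate) and n₂ on the transmitted side (ice).
n₂ = n₁ tan θ_B = 1.584 × tan 39.59° = 1.310.

n ≈ 1.310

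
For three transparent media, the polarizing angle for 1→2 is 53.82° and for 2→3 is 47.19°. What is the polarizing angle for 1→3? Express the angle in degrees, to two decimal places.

θ_B ≈ 55.88°

Each Brewster angle gives a ratio: n₂/n₁ = tan 53.82° = 1.3673, n₃/n₂ = tan 47.19° = 1.0795.
n₃/n₁ = 1.4761. Then tan θ_B(1→3) = n₃/n₁, so θ_B(1→3) = arctan(1.4761) = 55.88°.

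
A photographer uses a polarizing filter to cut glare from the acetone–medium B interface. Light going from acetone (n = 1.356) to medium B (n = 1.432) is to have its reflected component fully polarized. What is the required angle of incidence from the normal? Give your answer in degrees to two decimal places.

The reflected p-component vanishes when tan θ_B = n₂/n₁.
Here n₂/n₁ = 1.432/1.356 = 1.0560, and Brewster's law gives tan θ_B = n₂/n₁.
So θ_B = arctan 1.0560 = 46.56°.

θ_B ≈ 46.56°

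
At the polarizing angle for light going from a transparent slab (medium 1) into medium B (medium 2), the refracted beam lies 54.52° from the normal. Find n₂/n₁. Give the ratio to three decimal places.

θ_B + θ_t = 90°, so θ_B = 90° − 54.52° = 35.48°.
tan θ_B = n₂/n₁, so n₂/n₁ = tan 35.48° = 0.713.

n₂/n₁ ≈ 0.713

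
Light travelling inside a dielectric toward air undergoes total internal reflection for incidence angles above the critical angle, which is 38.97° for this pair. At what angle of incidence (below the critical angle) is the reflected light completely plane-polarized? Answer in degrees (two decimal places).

At the critical angle sin θ_c = n₂/n₁, giving n₂/n₁ = sin 38.97° = 0.6289.
Then tan θ_B = n₂/n₁ = 0.6289, so θ_B = arctan 0.6289 = 32.17°.

θ_B ≈ 32.17°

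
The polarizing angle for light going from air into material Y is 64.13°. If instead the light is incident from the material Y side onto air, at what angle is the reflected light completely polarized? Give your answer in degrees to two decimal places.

θ_B' ≈ 25.87°

Reversing the direction swaps n₁ and n₂, so tan θ_B' = 1/tan θ_B and θ_B' = 90° − θ_B.
Hence θ_B' = 90° − 64.13° = 25.87°.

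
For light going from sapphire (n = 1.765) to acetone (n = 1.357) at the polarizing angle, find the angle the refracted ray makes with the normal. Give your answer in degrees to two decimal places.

θ_t ≈ 52.45°

θ_B = arctan(n₂/n₁) = arctan(1.357/1.765) = 37.55°.
At Brewster's angle the reflected and refracted rays are perpendicular, so θ_t = 90° − θ_B = 90° − 37.55° = 52.45°.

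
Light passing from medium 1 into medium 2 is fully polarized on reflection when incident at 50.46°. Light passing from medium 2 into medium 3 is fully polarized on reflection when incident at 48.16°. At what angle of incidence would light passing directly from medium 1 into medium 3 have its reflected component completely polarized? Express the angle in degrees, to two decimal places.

θ_B ≈ 53.53°

Each Brewster angle gives a ratio: n₂/n₁ = tan 50.46° = 1.2114, n₃/n₂ = tan 48.16° = 1.1169.
So n₃/n₁ = (n₂/n₁)(n₃/n₂) = 1.2114 × 1.1169 = 1.3529.
θ_B(1→3) = arctan(1.3529) = 53.53°.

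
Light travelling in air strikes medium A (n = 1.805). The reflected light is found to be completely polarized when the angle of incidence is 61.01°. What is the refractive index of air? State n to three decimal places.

n ≈ 1.000

Brewster's law: tan θ_B = n₂/n₁ (light incident in air, refracted into medium A).
n₁ = n₂ / tan θ_B = 1.805 / tan 61.01° = 1.000.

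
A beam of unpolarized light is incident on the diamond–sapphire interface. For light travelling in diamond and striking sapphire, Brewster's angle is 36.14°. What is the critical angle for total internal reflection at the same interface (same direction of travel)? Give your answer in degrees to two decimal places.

θ_c ≈ 46.91°

From Brewster, n₂/n₁ = tan θ_B = tan 36.14° = 0.7303.
Then sin θ_c = n₂/n₁ = 0.7303, so θ_c = arcsin 0.7303 = 46.91°.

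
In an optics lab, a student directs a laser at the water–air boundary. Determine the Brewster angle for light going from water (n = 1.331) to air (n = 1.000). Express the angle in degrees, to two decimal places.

tan θ_B = n₂/n₁ = 1.000/1.331 = 0.7513.
So θ_B = arctan 0.7513 = 36.92°.

θ_B ≈ 36.92°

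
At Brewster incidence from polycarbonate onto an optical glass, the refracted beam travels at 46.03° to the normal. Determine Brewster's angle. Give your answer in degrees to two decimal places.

θ_B ≈ 43.97°

At Brewster's angle the reflected and refracted rays are perpendicular, so θ_B + θ_t = 90°.
So θ_B = 90° − θ_t = 90° − 46.03° = 43.97°.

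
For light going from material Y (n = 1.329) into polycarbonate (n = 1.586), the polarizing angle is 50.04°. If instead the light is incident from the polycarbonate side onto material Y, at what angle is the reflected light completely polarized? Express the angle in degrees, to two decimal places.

tan θ_B' = n₁/n₂ = 1/tan θ_B, so θ_B' = 90° − θ_B.
θ_B' = 90° − 50.04° = 39.96°.

θ_B' ≈ 39.96°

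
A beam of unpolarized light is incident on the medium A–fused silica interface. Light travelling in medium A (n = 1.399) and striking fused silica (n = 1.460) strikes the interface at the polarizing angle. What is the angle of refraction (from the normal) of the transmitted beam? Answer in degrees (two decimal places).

θ_t ≈ 43.78°

θ_B = arctan(n₂/n₁) = arctan(1.460/1.399) = 46.22°.
The refracted ray is perpendicular to the reflected ray, so θ_t = 90° − θ_B = 43.78°.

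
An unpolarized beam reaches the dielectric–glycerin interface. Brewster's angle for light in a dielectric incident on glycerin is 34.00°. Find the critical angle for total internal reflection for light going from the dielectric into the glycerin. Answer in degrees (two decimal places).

From Brewster, n₂/n₁ = tan θ_B = tan 34.00° = 0.6745.
Then sin θ_c = n₂/n₁ = 0.6745, so θ_c = arcsin 0.6745 = 42.42°.

θ_c ≈ 42.42°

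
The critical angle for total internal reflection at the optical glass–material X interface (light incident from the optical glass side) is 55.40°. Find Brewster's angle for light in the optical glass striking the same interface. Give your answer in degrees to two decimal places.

At the critical angle sin θ_c = n₂/n₁, giving n₂/n₁ = sin 55.40° = 0.8231.
Then tan θ_B = n₂/n₁ = 0.8231, so θ_B = arctan 0.8231 = 39.46°.

θ_B ≈ 39.46°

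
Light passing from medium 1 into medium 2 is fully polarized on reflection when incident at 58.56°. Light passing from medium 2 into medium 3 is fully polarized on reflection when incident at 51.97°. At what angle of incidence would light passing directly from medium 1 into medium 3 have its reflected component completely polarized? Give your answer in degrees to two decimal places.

θ_B ≈ 64.44°

Each Brewster angle gives a ratio: n₂/n₁ = tan 58.56° = 1.6357, n₃/n₂ = tan 51.97° = 1.2786.
So n₃/n₁ = (n₂/n₁)(n₃/n₂) = 1.6357 × 1.2786 = 2.0913.
θ_B(1→3) = arctan(2.0913) = 64.44°.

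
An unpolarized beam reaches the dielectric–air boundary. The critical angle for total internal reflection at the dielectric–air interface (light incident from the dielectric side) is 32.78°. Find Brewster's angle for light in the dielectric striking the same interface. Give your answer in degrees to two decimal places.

θ_B ≈ 28.43°

n₂/n₁ = sin θ_c = sin 32.78° = 0.5414.
tan θ_B equals the same ratio, so θ_B = arctan(0.5414) = 28.43°.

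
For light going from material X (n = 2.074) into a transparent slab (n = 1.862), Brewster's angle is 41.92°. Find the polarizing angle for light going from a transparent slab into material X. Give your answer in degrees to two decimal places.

θ_B' ≈ 48.08°

The two Brewster angles are complementary: θ_B' = 90° − θ_B = 90° − 41.92° = 48.08°.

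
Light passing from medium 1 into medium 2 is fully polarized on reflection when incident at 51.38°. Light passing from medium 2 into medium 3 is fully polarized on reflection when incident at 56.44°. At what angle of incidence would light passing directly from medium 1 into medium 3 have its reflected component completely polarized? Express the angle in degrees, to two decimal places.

θ_B ≈ 62.08°

n₂/n₁ = tan 51.38° = 1.2518 and n₃/n₂ = tan 56.44° = 1.5074.
Multiplying, n₃/n₁ = 1.2518 × 1.5074 = 1.8869, and θ_B(1→3) = arctan 1.8869 = 62.08°.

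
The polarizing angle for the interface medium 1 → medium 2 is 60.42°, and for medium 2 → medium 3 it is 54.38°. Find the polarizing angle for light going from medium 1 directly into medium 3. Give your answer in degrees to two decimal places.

θ_B ≈ 67.87°

n₂/n₁ = tan 60.42° = 1.7617 and n₃/n₂ = tan 54.38° = 1.3958.
n₃/n₁ = 2.4590. Then tan θ_B(1→3) = n₃/n₁, so θ_B(1→3) = arctan(2.4590) = 67.87°.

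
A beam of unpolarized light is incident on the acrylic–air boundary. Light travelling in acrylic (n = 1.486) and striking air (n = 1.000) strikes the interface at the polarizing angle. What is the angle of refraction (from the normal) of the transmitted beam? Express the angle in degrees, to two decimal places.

First find Brewster's angle: tan θ_B = 1.000/1.486 = 0.6729, giving θ_B = 33.94°.
At Brewster's angle the reflected and refracted rays are perpendicular, so θ_t = 90° − θ_B = 90° − 33.94° = 56.06°.

θ_t ≈ 56.06°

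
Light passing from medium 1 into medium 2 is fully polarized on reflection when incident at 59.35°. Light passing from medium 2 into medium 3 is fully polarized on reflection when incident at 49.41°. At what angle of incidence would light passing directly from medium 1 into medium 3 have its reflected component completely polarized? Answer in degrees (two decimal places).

Each Brewster angle gives a ratio: n₂/n₁ = tan 59.35° = 1.6875, n₃/n₂ = tan 49.41° = 1.1671.
n₃/n₁ = 1.9696. Then tan θ_B(1→3) = n₃/n₁, so θ_B(1→3) = arctan(1.9696) = 63.08°.

θ_B ≈ 63.08°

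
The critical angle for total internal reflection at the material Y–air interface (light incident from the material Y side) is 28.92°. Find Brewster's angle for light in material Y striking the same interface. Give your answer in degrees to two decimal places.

θ_B ≈ 25.81°

n₂/n₁ = sin θ_c = sin 28.92° = 0.4836.
tan θ_B equals the same ratio, so θ_B = arctan(0.4836) = 25.81°.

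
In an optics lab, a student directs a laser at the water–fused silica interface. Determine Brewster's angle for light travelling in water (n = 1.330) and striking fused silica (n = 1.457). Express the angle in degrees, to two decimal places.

θ_B ≈ 47.61°

At Brewster's angle the reflected and refracted rays are perpendicular, which with Snell's law gives tan θ_B = n₂/n₁.
tan θ_B = n₂/n₁ = 1.457/1.330 = 1.0955.
θ_B = arctan(1.0955) = 47.61°.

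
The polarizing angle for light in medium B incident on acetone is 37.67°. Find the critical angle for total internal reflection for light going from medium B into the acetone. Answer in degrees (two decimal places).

From Brewster, n₂/n₁ = tan θ_B = tan 37.67° = 0.7721.
Then sin θ_c = n₂/n₁ = 0.7721, so θ_c = arcsin 0.7721 = 50.54°.

θ_c ≈ 50.54°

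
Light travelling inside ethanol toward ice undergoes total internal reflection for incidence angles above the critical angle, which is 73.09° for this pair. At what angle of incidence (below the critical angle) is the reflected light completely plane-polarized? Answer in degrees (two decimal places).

θ_B ≈ 43.73°

sin θ_c = n₂/n₁, so n₂/n₁ = sin 73.09° = 0.9568.
Brewster: tan θ_B = n₂/n₁ = 0.9568.
θ_B = arctan(0.9568) = 43.73°.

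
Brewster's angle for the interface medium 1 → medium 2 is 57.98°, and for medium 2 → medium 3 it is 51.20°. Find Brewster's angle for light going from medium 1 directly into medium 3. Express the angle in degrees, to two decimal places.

θ_B ≈ 63.31°

tan θ_B(1→2) = n₂/n₁ = tan 57.98° = 1.5991.
tan θ_B(2→3) = n₃/n₂ = tan 51.20° = 1.2437.
Multiplying, n₃/n₁ = 1.5991 × 1.2437 = 1.9889, and θ_B(1→3) = arctan 1.9889 = 63.31°.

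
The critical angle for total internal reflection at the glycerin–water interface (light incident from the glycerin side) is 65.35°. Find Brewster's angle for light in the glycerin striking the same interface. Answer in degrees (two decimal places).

n₂/n₁ = sin θ_c = sin 65.35° = 0.9089.
tan θ_B equals the same ratio, so θ_B = arctan(0.9089) = 42.27°.

θ_B ≈ 42.27°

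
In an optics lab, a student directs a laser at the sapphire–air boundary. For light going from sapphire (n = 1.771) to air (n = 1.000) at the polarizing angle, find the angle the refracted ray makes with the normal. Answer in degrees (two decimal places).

First find Brewster's angle: tan θ_B = 1.000/1.771 = 0.5647, giving θ_B = 29.45°.
At Brewster's angle the reflected and refracted rays are perpendicular, so θ_t = 90° − θ_B = 90° − 29.45° = 60.55°.

θ_t ≈ 60.55°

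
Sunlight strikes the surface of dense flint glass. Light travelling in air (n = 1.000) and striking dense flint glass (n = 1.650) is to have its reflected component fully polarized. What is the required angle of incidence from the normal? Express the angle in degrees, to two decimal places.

θ_B ≈ 58.78°

Here n₂/n₁ = 1.650/1.000 = 1.6500, and Brewster's law gives tan θ_B = n₂/n₁.
So θ_B = arctan 1.6500 = 58.78°.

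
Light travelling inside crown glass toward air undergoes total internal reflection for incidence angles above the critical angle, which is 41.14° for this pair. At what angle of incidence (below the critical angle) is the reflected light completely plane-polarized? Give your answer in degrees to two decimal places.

θ_B ≈ 33.34°

n₂/n₁ = sin θ_c = sin 41.14° = 0.6579.
tan θ_B equals the same ratio, so θ_B = arctan(0.6579) = 33.34°.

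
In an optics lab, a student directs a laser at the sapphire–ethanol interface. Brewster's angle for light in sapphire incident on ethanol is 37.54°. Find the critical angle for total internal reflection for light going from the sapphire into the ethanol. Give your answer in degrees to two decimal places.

n₂/n₁ = tan 37.54° = 0.7684; the critical angle satisfies sin θ_c = n₂/n₁.
θ_c = arcsin(0.7684) = 50.21°.

θ_c ≈ 50.21°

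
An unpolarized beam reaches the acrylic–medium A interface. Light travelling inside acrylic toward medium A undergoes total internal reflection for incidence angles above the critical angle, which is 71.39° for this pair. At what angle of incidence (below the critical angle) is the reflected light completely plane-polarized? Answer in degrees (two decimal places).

At the critical angle sin θ_c = n₂/n₁, giving n₂/n₁ = sin 71.39° = 0.9477.
Then tan θ_B = n₂/n₁ = 0.9477, so θ_B = arctan 0.9477 = 43.46°.

θ_B ≈ 43.46°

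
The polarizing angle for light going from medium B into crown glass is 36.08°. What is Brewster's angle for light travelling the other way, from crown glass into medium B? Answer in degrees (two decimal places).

tan θ_B' = n₁/n₂ = 1/tan θ_B, so θ_B' = 90° − θ_B.
θ_B' = 90° − 36.08° = 53.92°.

θ_B' ≈ 53.92°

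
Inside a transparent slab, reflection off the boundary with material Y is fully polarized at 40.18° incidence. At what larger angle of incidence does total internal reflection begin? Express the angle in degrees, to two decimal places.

From Brewster, n₂/n₁ = tan θ_B = tan 40.18° = 0.8445.
Then sin θ_c = n₂/n₁ = 0.8445, so θ_c = arcsin 0.8445 = 57.61°.

θ_c ≈ 57.61°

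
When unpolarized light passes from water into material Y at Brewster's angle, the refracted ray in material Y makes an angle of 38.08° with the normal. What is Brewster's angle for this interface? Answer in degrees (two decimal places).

θ_B ≈ 51.92°

Since the reflected and refracted rays are at right angles at the polarizing angle, θ_B + θ_t = 90°.
θ_B = 90° − 38.08° = 51.92°.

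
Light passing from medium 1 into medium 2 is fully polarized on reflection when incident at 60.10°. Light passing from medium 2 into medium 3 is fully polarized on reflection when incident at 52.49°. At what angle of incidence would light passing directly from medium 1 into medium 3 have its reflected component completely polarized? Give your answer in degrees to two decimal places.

θ_B ≈ 66.18°

n₂/n₁ = tan 60.10° = 1.7391 and n₃/n₂ = tan 52.49° = 1.3028.
Multiplying, n₃/n₁ = 1.7391 × 1.3028 = 2.2656, and θ_B(1→3) = arctan 2.2656 = 66.18°.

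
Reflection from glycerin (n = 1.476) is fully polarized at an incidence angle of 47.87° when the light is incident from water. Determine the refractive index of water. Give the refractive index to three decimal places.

Full polarization of the reflected beam means tan θ_B = n₂/n₁, where n₁ is the incident medium (water).
n₁ = n₂ / tan θ_B = 1.476 / tan 47.87° = 1.335.

n ≈ 1.335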